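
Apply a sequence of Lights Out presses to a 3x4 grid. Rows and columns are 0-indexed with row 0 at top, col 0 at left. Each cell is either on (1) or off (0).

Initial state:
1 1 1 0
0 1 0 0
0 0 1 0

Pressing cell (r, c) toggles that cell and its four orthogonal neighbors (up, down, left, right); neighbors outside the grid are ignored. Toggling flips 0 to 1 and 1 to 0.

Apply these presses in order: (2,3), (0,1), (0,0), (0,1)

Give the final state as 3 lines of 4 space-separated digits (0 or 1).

After press 1 at (2,3):
1 1 1 0
0 1 0 1
0 0 0 1

After press 2 at (0,1):
0 0 0 0
0 0 0 1
0 0 0 1

After press 3 at (0,0):
1 1 0 0
1 0 0 1
0 0 0 1

After press 4 at (0,1):
0 0 1 0
1 1 0 1
0 0 0 1

Answer: 0 0 1 0
1 1 0 1
0 0 0 1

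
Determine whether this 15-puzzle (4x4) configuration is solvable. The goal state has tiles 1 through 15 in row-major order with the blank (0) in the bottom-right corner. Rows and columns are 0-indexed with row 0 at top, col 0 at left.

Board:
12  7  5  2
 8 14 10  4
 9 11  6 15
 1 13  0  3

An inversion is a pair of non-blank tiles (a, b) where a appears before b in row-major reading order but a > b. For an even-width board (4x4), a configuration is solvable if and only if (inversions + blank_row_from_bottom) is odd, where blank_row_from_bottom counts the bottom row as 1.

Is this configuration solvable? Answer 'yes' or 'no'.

Answer: no

Derivation:
Inversions: 53
Blank is in row 3 (0-indexed from top), which is row 1 counting from the bottom (bottom = 1).
53 + 1 = 54, which is even, so the puzzle is not solvable.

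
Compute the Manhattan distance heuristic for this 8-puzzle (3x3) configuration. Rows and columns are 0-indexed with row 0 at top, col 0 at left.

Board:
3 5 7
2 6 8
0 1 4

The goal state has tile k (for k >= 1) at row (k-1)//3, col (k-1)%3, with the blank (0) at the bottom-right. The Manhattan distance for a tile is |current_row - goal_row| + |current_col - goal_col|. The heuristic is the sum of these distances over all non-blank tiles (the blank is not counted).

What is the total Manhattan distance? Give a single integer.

Tile 3: (0,0)->(0,2) = 2
Tile 5: (0,1)->(1,1) = 1
Tile 7: (0,2)->(2,0) = 4
Tile 2: (1,0)->(0,1) = 2
Tile 6: (1,1)->(1,2) = 1
Tile 8: (1,2)->(2,1) = 2
Tile 1: (2,1)->(0,0) = 3
Tile 4: (2,2)->(1,0) = 3
Sum: 2 + 1 + 4 + 2 + 1 + 2 + 3 + 3 = 18

Answer: 18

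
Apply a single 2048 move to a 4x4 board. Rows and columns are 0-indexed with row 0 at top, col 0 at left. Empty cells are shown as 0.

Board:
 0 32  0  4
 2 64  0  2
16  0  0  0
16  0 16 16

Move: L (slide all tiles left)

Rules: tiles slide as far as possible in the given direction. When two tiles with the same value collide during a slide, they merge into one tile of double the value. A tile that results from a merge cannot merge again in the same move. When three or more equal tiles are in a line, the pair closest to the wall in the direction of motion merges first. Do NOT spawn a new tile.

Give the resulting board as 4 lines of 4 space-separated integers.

Answer: 32  4  0  0
 2 64  2  0
16  0  0  0
32 16  0  0

Derivation:
Slide left:
row 0: [0, 32, 0, 4] -> [32, 4, 0, 0]
row 1: [2, 64, 0, 2] -> [2, 64, 2, 0]
row 2: [16, 0, 0, 0] -> [16, 0, 0, 0]
row 3: [16, 0, 16, 16] -> [32, 16, 0, 0]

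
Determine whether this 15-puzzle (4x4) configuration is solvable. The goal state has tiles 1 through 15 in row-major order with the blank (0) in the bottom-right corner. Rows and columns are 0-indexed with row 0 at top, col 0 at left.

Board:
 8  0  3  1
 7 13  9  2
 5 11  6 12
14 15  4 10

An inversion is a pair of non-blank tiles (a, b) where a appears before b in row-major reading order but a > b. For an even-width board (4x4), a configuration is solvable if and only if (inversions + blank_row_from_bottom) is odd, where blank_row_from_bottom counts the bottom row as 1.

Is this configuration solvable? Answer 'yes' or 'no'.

Answer: no

Derivation:
Inversions: 36
Blank is in row 0 (0-indexed from top), which is row 4 counting from the bottom (bottom = 1).
36 + 4 = 40, which is even, so the puzzle is not solvable.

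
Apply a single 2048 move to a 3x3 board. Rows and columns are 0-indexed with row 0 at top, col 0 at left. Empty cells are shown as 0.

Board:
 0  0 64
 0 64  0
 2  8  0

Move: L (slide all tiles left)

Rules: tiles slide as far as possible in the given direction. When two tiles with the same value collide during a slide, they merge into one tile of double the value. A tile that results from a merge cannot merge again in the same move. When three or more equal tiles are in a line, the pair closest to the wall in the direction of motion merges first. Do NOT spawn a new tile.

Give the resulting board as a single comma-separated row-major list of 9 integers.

Slide left:
row 0: [0, 0, 64] -> [64, 0, 0]
row 1: [0, 64, 0] -> [64, 0, 0]
row 2: [2, 8, 0] -> [2, 8, 0]

Answer: 64, 0, 0, 64, 0, 0, 2, 8, 0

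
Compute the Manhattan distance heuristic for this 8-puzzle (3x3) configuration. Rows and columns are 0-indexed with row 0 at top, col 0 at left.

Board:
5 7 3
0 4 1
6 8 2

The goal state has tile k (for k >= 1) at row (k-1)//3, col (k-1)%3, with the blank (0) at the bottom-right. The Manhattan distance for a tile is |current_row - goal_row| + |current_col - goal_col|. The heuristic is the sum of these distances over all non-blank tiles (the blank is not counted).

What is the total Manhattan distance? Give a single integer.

Tile 5: (0,0)->(1,1) = 2
Tile 7: (0,1)->(2,0) = 3
Tile 3: (0,2)->(0,2) = 0
Tile 4: (1,1)->(1,0) = 1
Tile 1: (1,2)->(0,0) = 3
Tile 6: (2,0)->(1,2) = 3
Tile 8: (2,1)->(2,1) = 0
Tile 2: (2,2)->(0,1) = 3
Sum: 2 + 3 + 0 + 1 + 3 + 3 + 0 + 3 = 15

Answer: 15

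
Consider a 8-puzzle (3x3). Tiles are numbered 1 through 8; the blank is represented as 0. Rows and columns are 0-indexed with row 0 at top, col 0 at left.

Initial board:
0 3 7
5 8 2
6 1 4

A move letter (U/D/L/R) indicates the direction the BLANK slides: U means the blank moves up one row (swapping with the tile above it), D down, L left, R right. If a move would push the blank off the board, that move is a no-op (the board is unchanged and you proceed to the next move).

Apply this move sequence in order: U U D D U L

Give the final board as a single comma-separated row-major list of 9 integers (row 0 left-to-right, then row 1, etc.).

After move 1 (U):
0 3 7
5 8 2
6 1 4

After move 2 (U):
0 3 7
5 8 2
6 1 4

After move 3 (D):
5 3 7
0 8 2
6 1 4

After move 4 (D):
5 3 7
6 8 2
0 1 4

After move 5 (U):
5 3 7
0 8 2
6 1 4

After move 6 (L):
5 3 7
0 8 2
6 1 4

Answer: 5, 3, 7, 0, 8, 2, 6, 1, 4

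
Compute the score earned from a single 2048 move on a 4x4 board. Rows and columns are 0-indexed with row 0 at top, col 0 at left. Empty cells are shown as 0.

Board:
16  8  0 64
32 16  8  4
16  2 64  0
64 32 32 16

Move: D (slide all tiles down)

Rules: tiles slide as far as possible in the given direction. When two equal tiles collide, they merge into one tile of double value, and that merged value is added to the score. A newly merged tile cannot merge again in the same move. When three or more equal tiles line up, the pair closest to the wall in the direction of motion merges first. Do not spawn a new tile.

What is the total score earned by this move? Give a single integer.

Slide down:
col 0: [16, 32, 16, 64] -> [16, 32, 16, 64]  score +0 (running 0)
col 1: [8, 16, 2, 32] -> [8, 16, 2, 32]  score +0 (running 0)
col 2: [0, 8, 64, 32] -> [0, 8, 64, 32]  score +0 (running 0)
col 3: [64, 4, 0, 16] -> [0, 64, 4, 16]  score +0 (running 0)
Board after move:
16  8  0  0
32 16  8 64
16  2 64  4
64 32 32 16

Answer: 0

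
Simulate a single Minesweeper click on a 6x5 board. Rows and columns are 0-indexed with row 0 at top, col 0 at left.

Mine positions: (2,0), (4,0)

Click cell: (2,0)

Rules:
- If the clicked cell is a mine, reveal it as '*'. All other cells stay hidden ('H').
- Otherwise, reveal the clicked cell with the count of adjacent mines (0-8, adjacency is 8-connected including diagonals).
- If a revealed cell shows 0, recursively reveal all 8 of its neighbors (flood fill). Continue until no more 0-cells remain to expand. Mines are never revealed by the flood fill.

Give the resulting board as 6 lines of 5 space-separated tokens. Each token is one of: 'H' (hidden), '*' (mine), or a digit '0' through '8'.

H H H H H
H H H H H
* H H H H
H H H H H
H H H H H
H H H H H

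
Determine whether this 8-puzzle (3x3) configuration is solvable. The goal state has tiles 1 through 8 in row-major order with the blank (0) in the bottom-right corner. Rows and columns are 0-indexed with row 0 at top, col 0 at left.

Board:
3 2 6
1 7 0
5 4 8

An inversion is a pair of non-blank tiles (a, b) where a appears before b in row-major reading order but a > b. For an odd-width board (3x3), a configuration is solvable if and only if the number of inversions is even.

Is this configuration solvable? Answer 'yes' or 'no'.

Inversions (pairs i<j in row-major order where tile[i] > tile[j] > 0): 9
9 is odd, so the puzzle is not solvable.

Answer: no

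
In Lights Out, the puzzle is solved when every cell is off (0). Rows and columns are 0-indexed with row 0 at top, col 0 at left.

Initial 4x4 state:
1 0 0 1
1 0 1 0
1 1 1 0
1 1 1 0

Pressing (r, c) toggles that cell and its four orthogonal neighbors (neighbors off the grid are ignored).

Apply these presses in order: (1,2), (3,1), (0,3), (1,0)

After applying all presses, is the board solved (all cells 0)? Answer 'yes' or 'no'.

After press 1 at (1,2):
1 0 1 1
1 1 0 1
1 1 0 0
1 1 1 0

After press 2 at (3,1):
1 0 1 1
1 1 0 1
1 0 0 0
0 0 0 0

After press 3 at (0,3):
1 0 0 0
1 1 0 0
1 0 0 0
0 0 0 0

After press 4 at (1,0):
0 0 0 0
0 0 0 0
0 0 0 0
0 0 0 0

Lights still on: 0

Answer: yes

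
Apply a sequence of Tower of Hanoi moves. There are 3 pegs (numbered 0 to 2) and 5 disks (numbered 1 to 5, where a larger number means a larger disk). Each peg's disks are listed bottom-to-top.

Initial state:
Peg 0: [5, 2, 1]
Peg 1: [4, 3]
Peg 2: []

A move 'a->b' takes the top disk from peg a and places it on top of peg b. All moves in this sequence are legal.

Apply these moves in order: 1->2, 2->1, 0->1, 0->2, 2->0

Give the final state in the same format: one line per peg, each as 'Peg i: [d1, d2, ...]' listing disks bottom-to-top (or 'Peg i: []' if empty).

After move 1 (1->2):
Peg 0: [5, 2, 1]
Peg 1: [4]
Peg 2: [3]

After move 2 (2->1):
Peg 0: [5, 2, 1]
Peg 1: [4, 3]
Peg 2: []

After move 3 (0->1):
Peg 0: [5, 2]
Peg 1: [4, 3, 1]
Peg 2: []

After move 4 (0->2):
Peg 0: [5]
Peg 1: [4, 3, 1]
Peg 2: [2]

After move 5 (2->0):
Peg 0: [5, 2]
Peg 1: [4, 3, 1]
Peg 2: []

Answer: Peg 0: [5, 2]
Peg 1: [4, 3, 1]
Peg 2: []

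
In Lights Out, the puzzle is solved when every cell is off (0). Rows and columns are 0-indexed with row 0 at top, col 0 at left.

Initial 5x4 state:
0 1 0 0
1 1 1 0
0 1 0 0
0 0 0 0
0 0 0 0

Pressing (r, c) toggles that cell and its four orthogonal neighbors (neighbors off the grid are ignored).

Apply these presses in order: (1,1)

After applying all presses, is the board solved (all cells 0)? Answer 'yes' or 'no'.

After press 1 at (1,1):
0 0 0 0
0 0 0 0
0 0 0 0
0 0 0 0
0 0 0 0

Lights still on: 0

Answer: yes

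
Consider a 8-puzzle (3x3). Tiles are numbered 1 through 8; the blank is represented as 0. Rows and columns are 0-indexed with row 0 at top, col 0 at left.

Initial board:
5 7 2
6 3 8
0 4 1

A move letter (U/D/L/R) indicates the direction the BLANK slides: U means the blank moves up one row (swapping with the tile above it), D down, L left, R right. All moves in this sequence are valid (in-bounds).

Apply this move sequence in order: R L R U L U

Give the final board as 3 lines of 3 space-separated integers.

After move 1 (R):
5 7 2
6 3 8
4 0 1

After move 2 (L):
5 7 2
6 3 8
0 4 1

After move 3 (R):
5 7 2
6 3 8
4 0 1

After move 4 (U):
5 7 2
6 0 8
4 3 1

After move 5 (L):
5 7 2
0 6 8
4 3 1

After move 6 (U):
0 7 2
5 6 8
4 3 1

Answer: 0 7 2
5 6 8
4 3 1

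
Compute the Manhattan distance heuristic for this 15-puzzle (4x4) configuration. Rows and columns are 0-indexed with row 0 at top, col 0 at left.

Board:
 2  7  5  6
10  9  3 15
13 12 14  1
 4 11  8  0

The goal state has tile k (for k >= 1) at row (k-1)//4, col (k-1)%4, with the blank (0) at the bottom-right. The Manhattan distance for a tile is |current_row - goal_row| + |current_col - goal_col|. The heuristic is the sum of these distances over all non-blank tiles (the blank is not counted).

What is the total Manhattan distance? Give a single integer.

Tile 2: (0,0)->(0,1) = 1
Tile 7: (0,1)->(1,2) = 2
Tile 5: (0,2)->(1,0) = 3
Tile 6: (0,3)->(1,1) = 3
Tile 10: (1,0)->(2,1) = 2
Tile 9: (1,1)->(2,0) = 2
Tile 3: (1,2)->(0,2) = 1
Tile 15: (1,3)->(3,2) = 3
Tile 13: (2,0)->(3,0) = 1
Tile 12: (2,1)->(2,3) = 2
Tile 14: (2,2)->(3,1) = 2
Tile 1: (2,3)->(0,0) = 5
Tile 4: (3,0)->(0,3) = 6
Tile 11: (3,1)->(2,2) = 2
Tile 8: (3,2)->(1,3) = 3
Sum: 1 + 2 + 3 + 3 + 2 + 2 + 1 + 3 + 1 + 2 + 2 + 5 + 6 + 2 + 3 = 38

Answer: 38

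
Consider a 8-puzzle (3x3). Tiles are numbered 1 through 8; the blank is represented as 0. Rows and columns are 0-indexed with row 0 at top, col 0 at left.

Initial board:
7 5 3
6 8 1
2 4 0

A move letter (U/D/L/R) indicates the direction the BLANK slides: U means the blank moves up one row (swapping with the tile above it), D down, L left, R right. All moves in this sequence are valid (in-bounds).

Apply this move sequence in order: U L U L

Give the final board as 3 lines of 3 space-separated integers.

Answer: 0 7 3
6 5 8
2 4 1

Derivation:
After move 1 (U):
7 5 3
6 8 0
2 4 1

After move 2 (L):
7 5 3
6 0 8
2 4 1

After move 3 (U):
7 0 3
6 5 8
2 4 1

After move 4 (L):
0 7 3
6 5 8
2 4 1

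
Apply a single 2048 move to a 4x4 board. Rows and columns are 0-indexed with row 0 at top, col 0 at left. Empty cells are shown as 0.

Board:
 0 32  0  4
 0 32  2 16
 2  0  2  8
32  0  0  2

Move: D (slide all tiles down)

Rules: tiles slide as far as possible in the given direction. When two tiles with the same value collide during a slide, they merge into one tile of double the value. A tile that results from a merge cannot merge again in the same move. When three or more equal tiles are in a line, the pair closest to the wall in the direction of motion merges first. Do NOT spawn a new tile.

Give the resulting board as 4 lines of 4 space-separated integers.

Slide down:
col 0: [0, 0, 2, 32] -> [0, 0, 2, 32]
col 1: [32, 32, 0, 0] -> [0, 0, 0, 64]
col 2: [0, 2, 2, 0] -> [0, 0, 0, 4]
col 3: [4, 16, 8, 2] -> [4, 16, 8, 2]

Answer:  0  0  0  4
 0  0  0 16
 2  0  0  8
32 64  4  2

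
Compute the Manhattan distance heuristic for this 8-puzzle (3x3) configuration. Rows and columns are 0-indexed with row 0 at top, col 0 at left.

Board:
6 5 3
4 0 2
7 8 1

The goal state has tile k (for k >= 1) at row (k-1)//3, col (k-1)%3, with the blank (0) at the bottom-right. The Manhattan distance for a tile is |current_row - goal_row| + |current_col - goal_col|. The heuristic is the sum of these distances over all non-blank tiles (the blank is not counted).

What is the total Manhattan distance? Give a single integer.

Answer: 10

Derivation:
Tile 6: at (0,0), goal (1,2), distance |0-1|+|0-2| = 3
Tile 5: at (0,1), goal (1,1), distance |0-1|+|1-1| = 1
Tile 3: at (0,2), goal (0,2), distance |0-0|+|2-2| = 0
Tile 4: at (1,0), goal (1,0), distance |1-1|+|0-0| = 0
Tile 2: at (1,2), goal (0,1), distance |1-0|+|2-1| = 2
Tile 7: at (2,0), goal (2,0), distance |2-2|+|0-0| = 0
Tile 8: at (2,1), goal (2,1), distance |2-2|+|1-1| = 0
Tile 1: at (2,2), goal (0,0), distance |2-0|+|2-0| = 4
Sum: 3 + 1 + 0 + 0 + 2 + 0 + 0 + 4 = 10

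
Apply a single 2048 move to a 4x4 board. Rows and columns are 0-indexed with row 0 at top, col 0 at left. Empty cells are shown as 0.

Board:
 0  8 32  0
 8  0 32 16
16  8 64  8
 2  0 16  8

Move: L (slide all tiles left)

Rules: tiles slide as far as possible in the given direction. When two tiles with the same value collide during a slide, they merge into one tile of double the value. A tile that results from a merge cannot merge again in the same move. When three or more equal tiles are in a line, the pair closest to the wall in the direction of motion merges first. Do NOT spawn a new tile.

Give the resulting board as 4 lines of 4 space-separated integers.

Slide left:
row 0: [0, 8, 32, 0] -> [8, 32, 0, 0]
row 1: [8, 0, 32, 16] -> [8, 32, 16, 0]
row 2: [16, 8, 64, 8] -> [16, 8, 64, 8]
row 3: [2, 0, 16, 8] -> [2, 16, 8, 0]

Answer:  8 32  0  0
 8 32 16  0
16  8 64  8
 2 16  8  0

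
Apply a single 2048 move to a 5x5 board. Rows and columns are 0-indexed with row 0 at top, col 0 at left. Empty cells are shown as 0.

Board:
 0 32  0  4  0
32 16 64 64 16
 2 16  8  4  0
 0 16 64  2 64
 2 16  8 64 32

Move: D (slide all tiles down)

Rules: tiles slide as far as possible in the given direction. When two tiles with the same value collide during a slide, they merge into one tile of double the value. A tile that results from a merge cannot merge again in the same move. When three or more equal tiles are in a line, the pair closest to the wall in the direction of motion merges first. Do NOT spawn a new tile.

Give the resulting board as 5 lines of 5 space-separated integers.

Slide down:
col 0: [0, 32, 2, 0, 2] -> [0, 0, 0, 32, 4]
col 1: [32, 16, 16, 16, 16] -> [0, 0, 32, 32, 32]
col 2: [0, 64, 8, 64, 8] -> [0, 64, 8, 64, 8]
col 3: [4, 64, 4, 2, 64] -> [4, 64, 4, 2, 64]
col 4: [0, 16, 0, 64, 32] -> [0, 0, 16, 64, 32]

Answer:  0  0  0  4  0
 0  0 64 64  0
 0 32  8  4 16
32 32 64  2 64
 4 32  8 64 32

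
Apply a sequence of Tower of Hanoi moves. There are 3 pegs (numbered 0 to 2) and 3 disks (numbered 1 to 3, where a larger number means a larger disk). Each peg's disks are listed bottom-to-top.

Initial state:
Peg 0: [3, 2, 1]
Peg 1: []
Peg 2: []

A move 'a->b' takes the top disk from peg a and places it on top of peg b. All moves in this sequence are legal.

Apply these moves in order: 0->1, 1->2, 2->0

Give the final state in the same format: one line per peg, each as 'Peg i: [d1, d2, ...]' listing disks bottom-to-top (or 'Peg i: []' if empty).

After move 1 (0->1):
Peg 0: [3, 2]
Peg 1: [1]
Peg 2: []

After move 2 (1->2):
Peg 0: [3, 2]
Peg 1: []
Peg 2: [1]

After move 3 (2->0):
Peg 0: [3, 2, 1]
Peg 1: []
Peg 2: []

Answer: Peg 0: [3, 2, 1]
Peg 1: []
Peg 2: []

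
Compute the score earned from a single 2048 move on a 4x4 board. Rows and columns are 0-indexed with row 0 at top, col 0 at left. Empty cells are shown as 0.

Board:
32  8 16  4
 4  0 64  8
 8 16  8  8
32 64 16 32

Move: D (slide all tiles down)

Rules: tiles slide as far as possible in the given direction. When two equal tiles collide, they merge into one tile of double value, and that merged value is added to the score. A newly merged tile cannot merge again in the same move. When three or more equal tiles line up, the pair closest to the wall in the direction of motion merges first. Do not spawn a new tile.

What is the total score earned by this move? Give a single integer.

Answer: 16

Derivation:
Slide down:
col 0: [32, 4, 8, 32] -> [32, 4, 8, 32]  score +0 (running 0)
col 1: [8, 0, 16, 64] -> [0, 8, 16, 64]  score +0 (running 0)
col 2: [16, 64, 8, 16] -> [16, 64, 8, 16]  score +0 (running 0)
col 3: [4, 8, 8, 32] -> [0, 4, 16, 32]  score +16 (running 16)
Board after move:
32  0 16  0
 4  8 64  4
 8 16  8 16
32 64 16 32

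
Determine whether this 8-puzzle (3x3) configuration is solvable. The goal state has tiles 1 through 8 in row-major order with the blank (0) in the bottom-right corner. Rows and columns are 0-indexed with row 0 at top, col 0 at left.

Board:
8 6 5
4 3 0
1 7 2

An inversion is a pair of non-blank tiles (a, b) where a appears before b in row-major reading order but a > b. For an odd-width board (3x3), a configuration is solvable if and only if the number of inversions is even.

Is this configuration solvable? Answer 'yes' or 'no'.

Answer: yes

Derivation:
Inversions (pairs i<j in row-major order where tile[i] > tile[j] > 0): 22
22 is even, so the puzzle is solvable.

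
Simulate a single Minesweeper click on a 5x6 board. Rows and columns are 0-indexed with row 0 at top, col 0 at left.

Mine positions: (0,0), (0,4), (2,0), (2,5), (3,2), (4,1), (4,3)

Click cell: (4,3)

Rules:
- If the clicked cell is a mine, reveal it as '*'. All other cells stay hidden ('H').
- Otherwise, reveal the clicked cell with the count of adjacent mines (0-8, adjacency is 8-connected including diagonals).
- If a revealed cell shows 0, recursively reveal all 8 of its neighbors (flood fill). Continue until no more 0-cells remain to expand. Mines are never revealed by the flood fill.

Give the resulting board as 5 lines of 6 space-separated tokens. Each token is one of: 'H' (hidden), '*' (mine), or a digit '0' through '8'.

H H H H H H
H H H H H H
H H H H H H
H H H H H H
H H H * H H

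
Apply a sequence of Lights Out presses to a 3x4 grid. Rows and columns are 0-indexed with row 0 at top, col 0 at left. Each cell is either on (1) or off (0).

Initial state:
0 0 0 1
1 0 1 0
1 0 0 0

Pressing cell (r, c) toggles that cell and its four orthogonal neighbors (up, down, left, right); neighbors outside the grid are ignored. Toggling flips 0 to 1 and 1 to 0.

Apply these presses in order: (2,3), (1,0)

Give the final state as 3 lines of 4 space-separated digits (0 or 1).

After press 1 at (2,3):
0 0 0 1
1 0 1 1
1 0 1 1

After press 2 at (1,0):
1 0 0 1
0 1 1 1
0 0 1 1

Answer: 1 0 0 1
0 1 1 1
0 0 1 1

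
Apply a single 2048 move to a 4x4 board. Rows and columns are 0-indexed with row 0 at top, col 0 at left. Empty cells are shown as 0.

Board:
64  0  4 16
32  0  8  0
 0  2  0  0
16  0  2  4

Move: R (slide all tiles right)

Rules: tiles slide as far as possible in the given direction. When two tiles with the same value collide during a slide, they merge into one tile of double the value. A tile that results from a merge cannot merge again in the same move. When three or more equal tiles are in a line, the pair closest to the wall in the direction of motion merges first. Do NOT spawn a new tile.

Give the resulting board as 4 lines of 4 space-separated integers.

Answer:  0 64  4 16
 0  0 32  8
 0  0  0  2
 0 16  2  4

Derivation:
Slide right:
row 0: [64, 0, 4, 16] -> [0, 64, 4, 16]
row 1: [32, 0, 8, 0] -> [0, 0, 32, 8]
row 2: [0, 2, 0, 0] -> [0, 0, 0, 2]
row 3: [16, 0, 2, 4] -> [0, 16, 2, 4]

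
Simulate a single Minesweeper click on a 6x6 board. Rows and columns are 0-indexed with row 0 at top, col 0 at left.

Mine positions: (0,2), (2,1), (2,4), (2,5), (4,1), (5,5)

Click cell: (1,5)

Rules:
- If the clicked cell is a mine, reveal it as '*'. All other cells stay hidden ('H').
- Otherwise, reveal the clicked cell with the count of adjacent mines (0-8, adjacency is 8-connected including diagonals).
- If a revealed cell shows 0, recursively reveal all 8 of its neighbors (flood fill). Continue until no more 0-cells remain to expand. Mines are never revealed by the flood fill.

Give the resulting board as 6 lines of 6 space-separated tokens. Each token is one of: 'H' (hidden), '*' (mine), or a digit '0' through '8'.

H H H H H H
H H H H H 2
H H H H H H
H H H H H H
H H H H H H
H H H H H H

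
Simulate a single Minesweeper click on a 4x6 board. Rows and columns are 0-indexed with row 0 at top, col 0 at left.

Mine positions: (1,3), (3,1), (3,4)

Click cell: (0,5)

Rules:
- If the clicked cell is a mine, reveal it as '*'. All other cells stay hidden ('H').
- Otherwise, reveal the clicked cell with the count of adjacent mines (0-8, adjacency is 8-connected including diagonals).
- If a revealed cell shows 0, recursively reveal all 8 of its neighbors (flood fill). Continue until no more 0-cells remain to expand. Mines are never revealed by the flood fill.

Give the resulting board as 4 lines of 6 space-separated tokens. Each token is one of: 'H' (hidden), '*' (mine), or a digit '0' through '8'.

H H H H 1 0
H H H H 1 0
H H H H 2 1
H H H H H H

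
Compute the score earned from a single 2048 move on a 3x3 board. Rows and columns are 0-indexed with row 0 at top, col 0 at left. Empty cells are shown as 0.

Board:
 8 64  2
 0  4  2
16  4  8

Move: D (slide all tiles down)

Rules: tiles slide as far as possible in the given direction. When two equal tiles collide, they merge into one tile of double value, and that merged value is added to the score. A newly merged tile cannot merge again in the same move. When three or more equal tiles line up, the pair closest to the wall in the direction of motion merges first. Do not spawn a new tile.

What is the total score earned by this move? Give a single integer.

Slide down:
col 0: [8, 0, 16] -> [0, 8, 16]  score +0 (running 0)
col 1: [64, 4, 4] -> [0, 64, 8]  score +8 (running 8)
col 2: [2, 2, 8] -> [0, 4, 8]  score +4 (running 12)
Board after move:
 0  0  0
 8 64  4
16  8  8

Answer: 12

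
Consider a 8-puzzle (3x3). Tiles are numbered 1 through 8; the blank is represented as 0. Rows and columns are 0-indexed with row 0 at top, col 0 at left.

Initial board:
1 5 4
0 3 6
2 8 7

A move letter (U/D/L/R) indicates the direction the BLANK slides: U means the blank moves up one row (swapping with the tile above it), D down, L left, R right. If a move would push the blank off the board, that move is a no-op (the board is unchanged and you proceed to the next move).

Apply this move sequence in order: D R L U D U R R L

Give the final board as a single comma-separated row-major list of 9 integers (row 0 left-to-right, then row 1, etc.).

After move 1 (D):
1 5 4
2 3 6
0 8 7

After move 2 (R):
1 5 4
2 3 6
8 0 7

After move 3 (L):
1 5 4
2 3 6
0 8 7

After move 4 (U):
1 5 4
0 3 6
2 8 7

After move 5 (D):
1 5 4
2 3 6
0 8 7

After move 6 (U):
1 5 4
0 3 6
2 8 7

After move 7 (R):
1 5 4
3 0 6
2 8 7

After move 8 (R):
1 5 4
3 6 0
2 8 7

After move 9 (L):
1 5 4
3 0 6
2 8 7

Answer: 1, 5, 4, 3, 0, 6, 2, 8, 7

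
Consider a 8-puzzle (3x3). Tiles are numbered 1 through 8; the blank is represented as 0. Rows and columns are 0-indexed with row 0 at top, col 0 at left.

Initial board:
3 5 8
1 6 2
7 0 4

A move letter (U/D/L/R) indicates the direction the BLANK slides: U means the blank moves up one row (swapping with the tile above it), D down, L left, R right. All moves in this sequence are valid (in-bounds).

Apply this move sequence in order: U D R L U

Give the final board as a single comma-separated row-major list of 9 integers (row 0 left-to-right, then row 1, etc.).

After move 1 (U):
3 5 8
1 0 2
7 6 4

After move 2 (D):
3 5 8
1 6 2
7 0 4

After move 3 (R):
3 5 8
1 6 2
7 4 0

After move 4 (L):
3 5 8
1 6 2
7 0 4

After move 5 (U):
3 5 8
1 0 2
7 6 4

Answer: 3, 5, 8, 1, 0, 2, 7, 6, 4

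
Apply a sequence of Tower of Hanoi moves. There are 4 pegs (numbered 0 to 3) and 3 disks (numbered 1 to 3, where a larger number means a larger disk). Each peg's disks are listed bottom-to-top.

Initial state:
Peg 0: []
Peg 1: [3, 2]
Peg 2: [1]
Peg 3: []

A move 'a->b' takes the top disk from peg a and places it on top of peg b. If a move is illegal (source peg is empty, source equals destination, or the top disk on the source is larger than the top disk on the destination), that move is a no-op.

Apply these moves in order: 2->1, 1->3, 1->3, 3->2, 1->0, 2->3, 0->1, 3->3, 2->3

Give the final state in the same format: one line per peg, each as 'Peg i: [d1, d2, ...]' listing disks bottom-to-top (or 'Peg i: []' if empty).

Answer: Peg 0: []
Peg 1: [3, 2]
Peg 2: []
Peg 3: [1]

Derivation:
After move 1 (2->1):
Peg 0: []
Peg 1: [3, 2, 1]
Peg 2: []
Peg 3: []

After move 2 (1->3):
Peg 0: []
Peg 1: [3, 2]
Peg 2: []
Peg 3: [1]

After move 3 (1->3):
Peg 0: []
Peg 1: [3, 2]
Peg 2: []
Peg 3: [1]

After move 4 (3->2):
Peg 0: []
Peg 1: [3, 2]
Peg 2: [1]
Peg 3: []

After move 5 (1->0):
Peg 0: [2]
Peg 1: [3]
Peg 2: [1]
Peg 3: []

After move 6 (2->3):
Peg 0: [2]
Peg 1: [3]
Peg 2: []
Peg 3: [1]

After move 7 (0->1):
Peg 0: []
Peg 1: [3, 2]
Peg 2: []
Peg 3: [1]

After move 8 (3->3):
Peg 0: []
Peg 1: [3, 2]
Peg 2: []
Peg 3: [1]

After move 9 (2->3):
Peg 0: []
Peg 1: [3, 2]
Peg 2: []
Peg 3: [1]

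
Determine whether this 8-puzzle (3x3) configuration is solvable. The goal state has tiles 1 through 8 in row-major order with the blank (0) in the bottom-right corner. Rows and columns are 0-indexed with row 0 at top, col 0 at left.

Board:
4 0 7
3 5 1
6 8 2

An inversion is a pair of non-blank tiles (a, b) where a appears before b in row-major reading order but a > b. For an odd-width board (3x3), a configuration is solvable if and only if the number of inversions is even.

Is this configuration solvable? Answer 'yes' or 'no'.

Inversions (pairs i<j in row-major order where tile[i] > tile[j] > 0): 14
14 is even, so the puzzle is solvable.

Answer: yes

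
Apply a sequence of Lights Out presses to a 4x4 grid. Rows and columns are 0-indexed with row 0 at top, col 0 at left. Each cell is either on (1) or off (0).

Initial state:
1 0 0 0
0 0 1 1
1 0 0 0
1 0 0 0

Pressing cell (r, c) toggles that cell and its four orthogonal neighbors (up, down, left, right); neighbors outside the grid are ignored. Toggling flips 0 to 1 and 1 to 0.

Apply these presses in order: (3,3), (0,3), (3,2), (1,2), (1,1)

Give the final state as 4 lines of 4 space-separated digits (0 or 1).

After press 1 at (3,3):
1 0 0 0
0 0 1 1
1 0 0 1
1 0 1 1

After press 2 at (0,3):
1 0 1 1
0 0 1 0
1 0 0 1
1 0 1 1

After press 3 at (3,2):
1 0 1 1
0 0 1 0
1 0 1 1
1 1 0 0

After press 4 at (1,2):
1 0 0 1
0 1 0 1
1 0 0 1
1 1 0 0

After press 5 at (1,1):
1 1 0 1
1 0 1 1
1 1 0 1
1 1 0 0

Answer: 1 1 0 1
1 0 1 1
1 1 0 1
1 1 0 0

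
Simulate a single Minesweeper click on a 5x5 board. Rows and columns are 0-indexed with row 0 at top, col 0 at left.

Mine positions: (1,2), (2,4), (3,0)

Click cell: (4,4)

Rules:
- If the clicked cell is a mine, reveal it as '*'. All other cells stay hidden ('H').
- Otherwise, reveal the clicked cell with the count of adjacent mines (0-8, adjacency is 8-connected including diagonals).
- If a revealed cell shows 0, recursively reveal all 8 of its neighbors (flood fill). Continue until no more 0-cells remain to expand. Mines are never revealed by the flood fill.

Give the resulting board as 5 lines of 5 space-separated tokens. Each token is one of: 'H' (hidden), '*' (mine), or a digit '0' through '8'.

H H H H H
H H H H H
H 2 1 2 H
H 1 0 1 1
H 1 0 0 0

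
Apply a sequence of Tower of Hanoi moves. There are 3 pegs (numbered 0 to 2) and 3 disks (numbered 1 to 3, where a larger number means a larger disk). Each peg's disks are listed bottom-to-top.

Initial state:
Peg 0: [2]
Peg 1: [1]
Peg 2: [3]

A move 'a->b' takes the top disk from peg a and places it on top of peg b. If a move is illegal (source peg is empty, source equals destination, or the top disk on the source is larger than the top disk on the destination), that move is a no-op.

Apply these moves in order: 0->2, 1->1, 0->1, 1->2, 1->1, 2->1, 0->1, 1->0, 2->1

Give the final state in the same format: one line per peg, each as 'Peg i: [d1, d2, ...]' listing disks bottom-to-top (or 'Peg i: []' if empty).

Answer: Peg 0: [1]
Peg 1: [2]
Peg 2: [3]

Derivation:
After move 1 (0->2):
Peg 0: []
Peg 1: [1]
Peg 2: [3, 2]

After move 2 (1->1):
Peg 0: []
Peg 1: [1]
Peg 2: [3, 2]

After move 3 (0->1):
Peg 0: []
Peg 1: [1]
Peg 2: [3, 2]

After move 4 (1->2):
Peg 0: []
Peg 1: []
Peg 2: [3, 2, 1]

After move 5 (1->1):
Peg 0: []
Peg 1: []
Peg 2: [3, 2, 1]

After move 6 (2->1):
Peg 0: []
Peg 1: [1]
Peg 2: [3, 2]

After move 7 (0->1):
Peg 0: []
Peg 1: [1]
Peg 2: [3, 2]

After move 8 (1->0):
Peg 0: [1]
Peg 1: []
Peg 2: [3, 2]

After move 9 (2->1):
Peg 0: [1]
Peg 1: [2]
Peg 2: [3]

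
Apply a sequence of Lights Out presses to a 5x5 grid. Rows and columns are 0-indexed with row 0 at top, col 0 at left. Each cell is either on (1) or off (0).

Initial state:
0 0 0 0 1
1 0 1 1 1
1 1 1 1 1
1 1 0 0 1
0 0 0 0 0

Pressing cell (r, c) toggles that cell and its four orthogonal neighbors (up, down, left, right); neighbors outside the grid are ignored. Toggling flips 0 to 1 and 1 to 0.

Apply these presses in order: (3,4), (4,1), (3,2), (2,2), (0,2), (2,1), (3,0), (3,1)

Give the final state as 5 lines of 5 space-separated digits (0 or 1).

Answer: 0 1 1 1 1
1 1 1 1 1
1 0 0 0 0
1 0 1 0 0
0 0 0 0 1

Derivation:
After press 1 at (3,4):
0 0 0 0 1
1 0 1 1 1
1 1 1 1 0
1 1 0 1 0
0 0 0 0 1

After press 2 at (4,1):
0 0 0 0 1
1 0 1 1 1
1 1 1 1 0
1 0 0 1 0
1 1 1 0 1

After press 3 at (3,2):
0 0 0 0 1
1 0 1 1 1
1 1 0 1 0
1 1 1 0 0
1 1 0 0 1

After press 4 at (2,2):
0 0 0 0 1
1 0 0 1 1
1 0 1 0 0
1 1 0 0 0
1 1 0 0 1

After press 5 at (0,2):
0 1 1 1 1
1 0 1 1 1
1 0 1 0 0
1 1 0 0 0
1 1 0 0 1

After press 6 at (2,1):
0 1 1 1 1
1 1 1 1 1
0 1 0 0 0
1 0 0 0 0
1 1 0 0 1

After press 7 at (3,0):
0 1 1 1 1
1 1 1 1 1
1 1 0 0 0
0 1 0 0 0
0 1 0 0 1

After press 8 at (3,1):
0 1 1 1 1
1 1 1 1 1
1 0 0 0 0
1 0 1 0 0
0 0 0 0 1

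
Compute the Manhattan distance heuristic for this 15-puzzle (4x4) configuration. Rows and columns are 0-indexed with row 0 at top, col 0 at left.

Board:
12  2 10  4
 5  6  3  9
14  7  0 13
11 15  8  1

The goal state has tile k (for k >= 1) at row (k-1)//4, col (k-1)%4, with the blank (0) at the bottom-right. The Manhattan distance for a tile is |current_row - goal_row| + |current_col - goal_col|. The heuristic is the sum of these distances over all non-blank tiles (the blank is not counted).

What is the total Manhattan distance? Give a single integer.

Answer: 34

Derivation:
Tile 12: at (0,0), goal (2,3), distance |0-2|+|0-3| = 5
Tile 2: at (0,1), goal (0,1), distance |0-0|+|1-1| = 0
Tile 10: at (0,2), goal (2,1), distance |0-2|+|2-1| = 3
Tile 4: at (0,3), goal (0,3), distance |0-0|+|3-3| = 0
Tile 5: at (1,0), goal (1,0), distance |1-1|+|0-0| = 0
Tile 6: at (1,1), goal (1,1), distance |1-1|+|1-1| = 0
Tile 3: at (1,2), goal (0,2), distance |1-0|+|2-2| = 1
Tile 9: at (1,3), goal (2,0), distance |1-2|+|3-0| = 4
Tile 14: at (2,0), goal (3,1), distance |2-3|+|0-1| = 2
Tile 7: at (2,1), goal (1,2), distance |2-1|+|1-2| = 2
Tile 13: at (2,3), goal (3,0), distance |2-3|+|3-0| = 4
Tile 11: at (3,0), goal (2,2), distance |3-2|+|0-2| = 3
Tile 15: at (3,1), goal (3,2), distance |3-3|+|1-2| = 1
Tile 8: at (3,2), goal (1,3), distance |3-1|+|2-3| = 3
Tile 1: at (3,3), goal (0,0), distance |3-0|+|3-0| = 6
Sum: 5 + 0 + 3 + 0 + 0 + 0 + 1 + 4 + 2 + 2 + 4 + 3 + 1 + 3 + 6 = 34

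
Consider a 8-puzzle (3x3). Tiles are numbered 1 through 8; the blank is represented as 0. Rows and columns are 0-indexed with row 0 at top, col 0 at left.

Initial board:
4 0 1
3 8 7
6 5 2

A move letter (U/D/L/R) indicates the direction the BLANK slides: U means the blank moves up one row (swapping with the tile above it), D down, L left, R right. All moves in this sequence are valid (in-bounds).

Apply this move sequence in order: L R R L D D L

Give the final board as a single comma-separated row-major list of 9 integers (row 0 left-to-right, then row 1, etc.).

Answer: 4, 8, 1, 3, 5, 7, 0, 6, 2

Derivation:
After move 1 (L):
0 4 1
3 8 7
6 5 2

After move 2 (R):
4 0 1
3 8 7
6 5 2

After move 3 (R):
4 1 0
3 8 7
6 5 2

After move 4 (L):
4 0 1
3 8 7
6 5 2

After move 5 (D):
4 8 1
3 0 7
6 5 2

After move 6 (D):
4 8 1
3 5 7
6 0 2

After move 7 (L):
4 8 1
3 5 7
0 6 2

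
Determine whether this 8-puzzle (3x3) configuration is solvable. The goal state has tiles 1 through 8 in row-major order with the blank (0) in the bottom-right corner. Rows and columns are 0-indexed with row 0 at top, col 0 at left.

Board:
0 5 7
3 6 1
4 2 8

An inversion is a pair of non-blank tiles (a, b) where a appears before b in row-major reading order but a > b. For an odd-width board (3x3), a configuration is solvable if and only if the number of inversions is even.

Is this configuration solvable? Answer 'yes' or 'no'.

Answer: no

Derivation:
Inversions (pairs i<j in row-major order where tile[i] > tile[j] > 0): 15
15 is odd, so the puzzle is not solvable.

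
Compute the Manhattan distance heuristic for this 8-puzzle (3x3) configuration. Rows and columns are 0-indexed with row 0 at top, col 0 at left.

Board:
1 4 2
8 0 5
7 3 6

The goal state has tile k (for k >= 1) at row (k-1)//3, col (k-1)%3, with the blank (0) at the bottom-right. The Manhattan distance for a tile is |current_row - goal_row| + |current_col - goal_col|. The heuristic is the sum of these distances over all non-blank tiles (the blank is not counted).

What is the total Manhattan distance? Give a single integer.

Answer: 10

Derivation:
Tile 1: (0,0)->(0,0) = 0
Tile 4: (0,1)->(1,0) = 2
Tile 2: (0,2)->(0,1) = 1
Tile 8: (1,0)->(2,1) = 2
Tile 5: (1,2)->(1,1) = 1
Tile 7: (2,0)->(2,0) = 0
Tile 3: (2,1)->(0,2) = 3
Tile 6: (2,2)->(1,2) = 1
Sum: 0 + 2 + 1 + 2 + 1 + 0 + 3 + 1 = 10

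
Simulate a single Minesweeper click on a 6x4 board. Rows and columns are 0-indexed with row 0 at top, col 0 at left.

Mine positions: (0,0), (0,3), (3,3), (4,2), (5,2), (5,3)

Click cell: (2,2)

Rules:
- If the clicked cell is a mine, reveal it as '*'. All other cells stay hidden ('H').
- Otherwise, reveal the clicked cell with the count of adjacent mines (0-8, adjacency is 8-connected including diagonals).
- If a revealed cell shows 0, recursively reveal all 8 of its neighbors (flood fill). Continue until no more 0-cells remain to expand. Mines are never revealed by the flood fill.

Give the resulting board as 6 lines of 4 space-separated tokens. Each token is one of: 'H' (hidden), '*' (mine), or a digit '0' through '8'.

H H H H
H H H H
H H 1 H
H H H H
H H H H
H H H H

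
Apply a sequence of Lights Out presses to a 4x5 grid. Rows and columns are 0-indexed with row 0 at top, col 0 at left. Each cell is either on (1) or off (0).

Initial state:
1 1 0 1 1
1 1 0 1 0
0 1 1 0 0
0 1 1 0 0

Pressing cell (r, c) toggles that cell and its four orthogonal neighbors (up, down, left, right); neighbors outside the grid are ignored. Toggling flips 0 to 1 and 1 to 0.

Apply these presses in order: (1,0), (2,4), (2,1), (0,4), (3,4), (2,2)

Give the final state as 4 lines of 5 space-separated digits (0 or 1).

Answer: 0 1 0 0 0
0 1 1 1 0
0 1 1 0 0
0 0 0 1 0

Derivation:
After press 1 at (1,0):
0 1 0 1 1
0 0 0 1 0
1 1 1 0 0
0 1 1 0 0

After press 2 at (2,4):
0 1 0 1 1
0 0 0 1 1
1 1 1 1 1
0 1 1 0 1

After press 3 at (2,1):
0 1 0 1 1
0 1 0 1 1
0 0 0 1 1
0 0 1 0 1

After press 4 at (0,4):
0 1 0 0 0
0 1 0 1 0
0 0 0 1 1
0 0 1 0 1

After press 5 at (3,4):
0 1 0 0 0
0 1 0 1 0
0 0 0 1 0
0 0 1 1 0

After press 6 at (2,2):
0 1 0 0 0
0 1 1 1 0
0 1 1 0 0
0 0 0 1 0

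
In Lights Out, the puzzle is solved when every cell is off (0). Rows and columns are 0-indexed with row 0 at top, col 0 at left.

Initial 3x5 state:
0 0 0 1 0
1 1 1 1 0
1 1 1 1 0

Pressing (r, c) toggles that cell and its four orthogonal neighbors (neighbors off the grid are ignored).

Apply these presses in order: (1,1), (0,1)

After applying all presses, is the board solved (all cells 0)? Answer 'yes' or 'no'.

Answer: no

Derivation:
After press 1 at (1,1):
0 1 0 1 0
0 0 0 1 0
1 0 1 1 0

After press 2 at (0,1):
1 0 1 1 0
0 1 0 1 0
1 0 1 1 0

Lights still on: 8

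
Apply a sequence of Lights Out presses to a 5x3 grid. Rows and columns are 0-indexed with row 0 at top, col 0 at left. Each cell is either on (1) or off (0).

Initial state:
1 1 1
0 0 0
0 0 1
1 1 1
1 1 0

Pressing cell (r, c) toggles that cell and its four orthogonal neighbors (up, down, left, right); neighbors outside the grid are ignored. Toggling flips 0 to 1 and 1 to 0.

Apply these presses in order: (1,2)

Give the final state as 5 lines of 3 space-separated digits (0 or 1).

Answer: 1 1 0
0 1 1
0 0 0
1 1 1
1 1 0

Derivation:
After press 1 at (1,2):
1 1 0
0 1 1
0 0 0
1 1 1
1 1 0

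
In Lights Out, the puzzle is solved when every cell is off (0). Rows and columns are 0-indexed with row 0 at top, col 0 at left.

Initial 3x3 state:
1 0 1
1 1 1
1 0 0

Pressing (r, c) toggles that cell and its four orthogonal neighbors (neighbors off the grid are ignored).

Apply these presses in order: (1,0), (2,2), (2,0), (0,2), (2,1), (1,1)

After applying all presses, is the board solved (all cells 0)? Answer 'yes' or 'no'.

Answer: yes

Derivation:
After press 1 at (1,0):
0 0 1
0 0 1
0 0 0

After press 2 at (2,2):
0 0 1
0 0 0
0 1 1

After press 3 at (2,0):
0 0 1
1 0 0
1 0 1

After press 4 at (0,2):
0 1 0
1 0 1
1 0 1

After press 5 at (2,1):
0 1 0
1 1 1
0 1 0

After press 6 at (1,1):
0 0 0
0 0 0
0 0 0

Lights still on: 0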